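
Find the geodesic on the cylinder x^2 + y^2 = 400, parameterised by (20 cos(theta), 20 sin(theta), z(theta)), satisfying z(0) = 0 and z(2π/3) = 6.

Parameterise the cylinder of radius R = 20 as
    r(θ) = (20 cos θ, 20 sin θ, z(θ)).
The arc-length element is
    ds = sqrt(400 + (dz/dθ)^2) dθ,
so the Lagrangian is L = sqrt(400 + z'^2).
L depends on z' only, not on z or θ, so ∂L/∂z = 0 and
    ∂L/∂z' = z' / sqrt(400 + z'^2).
The Euler-Lagrange equation gives
    d/dθ( z' / sqrt(400 + z'^2) ) = 0,
so z' is constant. Integrating once:
    z(θ) = a θ + b,
a helix on the cylinder (a straight line when the cylinder is unrolled). The constants a, b are determined by the endpoint conditions.
With endpoint conditions z(0) = 0 and z(2π/3) = 6: from z(0) = b we get b = 0, and a·2π/3 + 0 = 6 gives a = 9/π, so
    z(θ) = (9/π) θ.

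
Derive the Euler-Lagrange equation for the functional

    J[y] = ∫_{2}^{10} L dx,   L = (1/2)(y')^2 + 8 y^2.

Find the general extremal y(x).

The Lagrangian is L = (1/2)(y')^2 + 8 y^2.
∂L/∂y = 16y.
∂L/∂y' = y'.
The Euler-Lagrange equation d/dx(∂L/∂y') − ∂L/∂y = 0 becomes:
    y'' - 16 y = 0
General solution: y(x) = A e^(4x) + B e^(-4x), where A and B are arbitrary constants fixed by the endpoint conditions.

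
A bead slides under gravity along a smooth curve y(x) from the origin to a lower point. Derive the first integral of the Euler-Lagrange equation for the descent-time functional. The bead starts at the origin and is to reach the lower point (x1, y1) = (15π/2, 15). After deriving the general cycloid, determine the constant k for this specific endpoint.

The Lagrangian L = sqrt((1 + y'^2) / y) has no explicit x dependence, so the Beltrami identity applies:
    L − y' ∂L/∂y' = C.
Compute ∂L/∂y' = y' / sqrt(y (1 + y'^2)).
Substitute:
    sqrt((1 + y'^2)/y) − y'·y' / sqrt(y (1 + y'^2))
    = (1 + y'^2) / sqrt(y (1 + y'^2)) − y'^2 / sqrt(y (1 + y'^2))
    = 1 / sqrt(y (1 + y'^2)) = C.
Squaring and rearranging gives the first integral
    y (1 + y'^2) = 1/C^2 =: k   (constant).
Solving this first-order ODE by the substitution
    y = (k/2)(1 − cos θ)
yields the cycloid parameterisation
    x(θ) = (k/2)(θ − sin θ),   y(θ) = (k/2)(1 − cos θ).
The constant k is fixed by the endpoint condition.
Now fit the given lower endpoint (x1, y1) = (15π/2, 15). At the bottom of the first arch (θ = π), the parametric equations give
    y(π) = (k/2)(1 − cos π) = k,
    x(π) = (k/2)(π − sin π) = kπ/2.
Matching y(π) = 15 gives k = 15, consistent with x(π) = 15π/2. Therefore the specific cycloid is
    x(θ) = (15/2)(θ − sin θ),   y(θ) = (15/2)(1 − cos θ).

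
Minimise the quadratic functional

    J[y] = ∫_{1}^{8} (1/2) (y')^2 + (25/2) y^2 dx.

The Lagrangian is L = (1/2) (y')^2 + (25/2) y^2.
Compute ∂L/∂y = 25y, ∂L/∂y' = y'.
The Euler-Lagrange equation d/dx(∂L/∂y') − ∂L/∂y = 0 reduces to
    y'' − 25 y = 0.
Its general solution is
    y(x) = A e^(5x) + B e^(−5x),
with A, B fixed by the endpoint conditions.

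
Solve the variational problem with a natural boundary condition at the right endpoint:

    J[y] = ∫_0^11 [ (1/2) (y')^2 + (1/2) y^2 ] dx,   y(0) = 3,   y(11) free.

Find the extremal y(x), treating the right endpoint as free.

The Lagrangian L = (1/2) (y')^2 + (1/2) y^2 gives
    ∂L/∂y = 1 y,   ∂L/∂y' = y'.
Euler-Lagrange: y'' − y = 0.
With k = 1, the general solution is
    y(x) = A cosh(x) + B sinh(x).
Fixed left endpoint y(0) = 3 ⇒ A = 3.
The right endpoint x = 11 is free, so the natural (transversality) condition is ∂L/∂y' |_{x=11} = 0, i.e. y'(11) = 0.
Compute y'(x) = A k sinh(k x) + B k cosh(k x), so
    y'(11) = A k sinh(k·11) + B k cosh(k·11) = 0
    ⇒ B = −A tanh(k·11) = − 3 tanh(1·11).
Therefore the extremal is
    y(x) = 3 cosh(1 x) − 3 tanh(1·11) sinh(1 x).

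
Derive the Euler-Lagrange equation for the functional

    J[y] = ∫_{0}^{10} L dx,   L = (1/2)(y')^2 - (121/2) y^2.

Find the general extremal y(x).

The Lagrangian is L = (1/2)(y')^2 - (121/2) y^2.
∂L/∂y = -121y.
∂L/∂y' = y'.
The Euler-Lagrange equation d/dx(∂L/∂y') − ∂L/∂y = 0 becomes:
    y'' + 121 y = 0
General solution: y(x) = A sin(11x) + B cos(11x), where A and B are arbitrary constants fixed by the endpoint conditions.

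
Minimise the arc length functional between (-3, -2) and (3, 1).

Arc-length functional: J[y] = ∫ sqrt(1 + (y')^2) dx.
Lagrangian L = sqrt(1 + (y')^2) has no explicit y dependence, so ∂L/∂y = 0 and the Euler-Lagrange equation gives
    d/dx( y' / sqrt(1 + (y')^2) ) = 0  ⇒  y' / sqrt(1 + (y')^2) = const.
Hence y' is constant, so y(x) is affine.
Fitting the endpoints (-3, -2) and (3, 1):
    slope m = (1 − (-2)) / (3 − (-3)) = 1/2,
    intercept c = (-2) − m·(-3) = -1/2.
Extremal: y(x) = (1/2) x - 1/2.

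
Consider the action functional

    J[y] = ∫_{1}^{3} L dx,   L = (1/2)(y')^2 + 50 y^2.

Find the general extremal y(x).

The Lagrangian is L = (1/2)(y')^2 + 50 y^2.
∂L/∂y = 100y.
∂L/∂y' = y'.
The Euler-Lagrange equation d/dx(∂L/∂y') − ∂L/∂y = 0 becomes:
    y'' - 100 y = 0
General solution: y(x) = A e^(10x) + B e^(-10x), where A and B are arbitrary constants fixed by the endpoint conditions.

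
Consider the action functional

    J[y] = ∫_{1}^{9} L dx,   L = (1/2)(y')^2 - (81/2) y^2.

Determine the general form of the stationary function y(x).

The Lagrangian is L = (1/2)(y')^2 - (81/2) y^2.
∂L/∂y = -81y.
∂L/∂y' = y'.
The Euler-Lagrange equation d/dx(∂L/∂y') − ∂L/∂y = 0 becomes:
    y'' + 81 y = 0
General solution: y(x) = A sin(9x) + B cos(9x), where A and B are arbitrary constants fixed by the endpoint conditions.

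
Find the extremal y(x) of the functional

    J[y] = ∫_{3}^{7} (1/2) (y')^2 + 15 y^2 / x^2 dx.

The Lagrangian is L = (1/2) (y')^2 + 15 y^2 / x^2.
Compute ∂L/∂y = 30y/x^2, ∂L/∂y' = y'.
The Euler-Lagrange equation d/dx(∂L/∂y') − ∂L/∂y = 0 reduces to
    y'' − 30/x^2 · y = 0  (x > 0).
Its general solution is
    y(x) = A x^6 + B x^(-5),
with A, B fixed by the endpoint conditions.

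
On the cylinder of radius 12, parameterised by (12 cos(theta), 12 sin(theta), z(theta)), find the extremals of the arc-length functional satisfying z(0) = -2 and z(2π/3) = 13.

Parameterise the cylinder of radius R = 12 as
    r(θ) = (12 cos θ, 12 sin θ, z(θ)).
The arc-length element is
    ds = sqrt(144 + (dz/dθ)^2) dθ,
so the Lagrangian is L = sqrt(144 + z'^2).
L depends on z' only, not on z or θ, so ∂L/∂z = 0 and
    ∂L/∂z' = z' / sqrt(144 + z'^2).
The Euler-Lagrange equation gives
    d/dθ( z' / sqrt(144 + z'^2) ) = 0,
so z' is constant. Integrating once:
    z(θ) = a θ + b,
a helix on the cylinder (a straight line when the cylinder is unrolled). The constants a, b are determined by the endpoint conditions.
With endpoint conditions z(0) = -2 and z(2π/3) = 13: from z(0) = b we get b = -2, and a·2π/3 + -2 = 13 gives a = 45/(2π), so
    z(θ) = (45/(2π)) θ − 2.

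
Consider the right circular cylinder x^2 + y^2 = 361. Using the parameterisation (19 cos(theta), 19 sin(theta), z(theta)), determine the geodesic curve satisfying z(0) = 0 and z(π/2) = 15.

Parameterise the cylinder of radius R = 19 as
    r(θ) = (19 cos θ, 19 sin θ, z(θ)).
The arc-length element is
    ds = sqrt(361 + (dz/dθ)^2) dθ,
so the Lagrangian is L = sqrt(361 + z'^2).
L depends on z' only, not on z or θ, so ∂L/∂z = 0 and
    ∂L/∂z' = z' / sqrt(361 + z'^2).
The Euler-Lagrange equation gives
    d/dθ( z' / sqrt(361 + z'^2) ) = 0,
so z' is constant. Integrating once:
    z(θ) = a θ + b,
a helix on the cylinder (a straight line when the cylinder is unrolled). The constants a, b are determined by the endpoint conditions.
With endpoint conditions z(0) = 0 and z(π/2) = 15: from z(0) = b we get b = 0, and a·π/2 + 0 = 15 gives a = 30/π, so
    z(θ) = (30/π) θ.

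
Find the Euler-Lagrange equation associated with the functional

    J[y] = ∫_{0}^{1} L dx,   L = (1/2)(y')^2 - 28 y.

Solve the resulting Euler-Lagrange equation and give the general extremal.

The Lagrangian is L = (1/2)(y')^2 - 28 y.
∂L/∂y = -28.
∂L/∂y' = y'.
The Euler-Lagrange equation d/dx(∂L/∂y') − ∂L/∂y = 0 becomes:
    y'' + 28 = 0
General solution: y(x) = -14 x^2 + A x + B, where A and B are arbitrary constants fixed by the endpoint conditions.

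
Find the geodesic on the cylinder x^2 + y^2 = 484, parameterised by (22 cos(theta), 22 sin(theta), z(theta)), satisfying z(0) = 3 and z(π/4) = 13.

Parameterise the cylinder of radius R = 22 as
    r(θ) = (22 cos θ, 22 sin θ, z(θ)).
The arc-length element is
    ds = sqrt(484 + (dz/dθ)^2) dθ,
so the Lagrangian is L = sqrt(484 + z'^2).
L depends on z' only, not on z or θ, so ∂L/∂z = 0 and
    ∂L/∂z' = z' / sqrt(484 + z'^2).
The Euler-Lagrange equation gives
    d/dθ( z' / sqrt(484 + z'^2) ) = 0,
so z' is constant. Integrating once:
    z(θ) = a θ + b,
a helix on the cylinder (a straight line when the cylinder is unrolled). The constants a, b are determined by the endpoint conditions.
With endpoint conditions z(0) = 3 and z(π/4) = 13: from z(0) = b we get b = 3, and a·π/4 + 3 = 13 gives a = 40/π, so
    z(θ) = (40/π) θ + 3.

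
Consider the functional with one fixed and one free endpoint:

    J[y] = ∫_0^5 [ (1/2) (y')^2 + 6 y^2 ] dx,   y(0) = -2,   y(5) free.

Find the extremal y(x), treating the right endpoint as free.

The Lagrangian L = (1/2) (y')^2 + 6 y^2 gives
    ∂L/∂y = 12 y,   ∂L/∂y' = y'.
Euler-Lagrange: y'' − 12 y = 0.
With k = sqrt(12), the general solution is
    y(x) = A cosh(sqrt(12) x) + B sinh(sqrt(12) x).
Fixed left endpoint y(0) = -2 ⇒ A = -2.
The right endpoint x = 5 is free, so the natural (transversality) condition is ∂L/∂y' |_{x=5} = 0, i.e. y'(5) = 0.
Compute y'(x) = A k sinh(k x) + B k cosh(k x), so
    y'(5) = A k sinh(k·5) + B k cosh(k·5) = 0
    ⇒ B = −A tanh(k·5) = 2 tanh(sqrt(12)·5).
Therefore the extremal is
    y(x) = −2 cosh(sqrt(12) x) + 2 tanh(sqrt(12)·5) sinh(sqrt(12) x).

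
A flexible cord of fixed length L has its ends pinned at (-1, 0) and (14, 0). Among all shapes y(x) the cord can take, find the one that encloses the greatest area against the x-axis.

Set up the augmented Lagrangian using a multiplier λ for the length constraint:
    F(y, y') = y − λ sqrt(1 + y'^2).
F has no explicit x dependence, so the Beltrami identity yields a first integral
    F − y' ∂F/∂y' = C.
Compute ∂F/∂y' = −λ y' / sqrt(1 + y'^2). Then
    y − λ sqrt(1 + y'^2) + λ y'^2 / sqrt(1 + y'^2) = C
    ⇒  y − λ / sqrt(1 + y'^2) = C.
Solving for y' and integrating gives
    (x − a)^2 + (y − b)^2 = λ^2,
a circular arc of radius λ. The constants a, b are determined by the endpoint conditions y(-1) = y(14) = 0, and λ is fixed implicitly by the length constraint
    ∫_{-1}^{14} sqrt(1 + y'^2) dx = L.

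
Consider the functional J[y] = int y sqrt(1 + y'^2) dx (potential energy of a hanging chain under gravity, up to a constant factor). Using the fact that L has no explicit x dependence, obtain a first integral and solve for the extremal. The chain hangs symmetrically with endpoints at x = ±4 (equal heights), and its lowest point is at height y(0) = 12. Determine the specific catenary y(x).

The Lagrangian L(y, y') = y sqrt(1 + y'^2) has no explicit x dependence, so the Beltrami identity applies:
    L − y' ∂L/∂y' = C.
Compute ∂L/∂y' = y · y' / sqrt(1 + y'^2). Then
    L − y' ∂L/∂y'
    = y sqrt(1 + y'^2) − y · y'^2 / sqrt(1 + y'^2)
    = y (1 + y'^2 − y'^2) / sqrt(1 + y'^2)
    = y / sqrt(1 + y'^2) = C.
Squaring gives y^2 = C^2 (1 + y'^2), i.e.
    y'^2 = y^2 / C^2 − 1.
Separating variables,
    dy / sqrt(y^2 − C^2) = dx / C,
and integrating gives arccosh(y / C) = (x − a)/C, so
    y(x) = C cosh((x − a)/C),
the catenary. The constants C and a are fixed by the two endpoint conditions (and, for the hanging-chain problem, the length constraint selects C).
Now fit the given data. The endpoints x = ±4 are symmetric at equal height, so the catenary is even about its minimum: a = 0 and y(x) = C cosh(x/C). The lowest point is y(0) = C cosh(0) = C, and we are told y(0) = 12, so C = 12. Therefore
    y(x) = 12 cosh(x/12),
and at the endpoints
    y(±4) = 12 cosh(4/12).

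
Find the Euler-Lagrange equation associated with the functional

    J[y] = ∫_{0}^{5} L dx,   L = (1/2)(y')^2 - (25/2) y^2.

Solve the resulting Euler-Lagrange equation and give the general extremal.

The Lagrangian is L = (1/2)(y')^2 - (25/2) y^2.
∂L/∂y = -25y.
∂L/∂y' = y'.
The Euler-Lagrange equation d/dx(∂L/∂y') − ∂L/∂y = 0 becomes:
    y'' + 25 y = 0
General solution: y(x) = A sin(5x) + B cos(5x), where A and B are arbitrary constants fixed by the endpoint conditions.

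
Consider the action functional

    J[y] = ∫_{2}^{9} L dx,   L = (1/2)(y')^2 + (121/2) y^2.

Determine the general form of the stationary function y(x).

The Lagrangian is L = (1/2)(y')^2 + (121/2) y^2.
∂L/∂y = 121y.
∂L/∂y' = y'.
The Euler-Lagrange equation d/dx(∂L/∂y') − ∂L/∂y = 0 becomes:
    y'' - 121 y = 0
General solution: y(x) = A e^(11x) + B e^(-11x), where A and B are arbitrary constants fixed by the endpoint conditions.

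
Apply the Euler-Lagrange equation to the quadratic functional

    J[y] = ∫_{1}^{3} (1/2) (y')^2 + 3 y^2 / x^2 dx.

The Lagrangian is L = (1/2) (y')^2 + 3 y^2 / x^2.
Compute ∂L/∂y = 6y/x^2, ∂L/∂y' = y'.
The Euler-Lagrange equation d/dx(∂L/∂y') − ∂L/∂y = 0 reduces to
    y'' − 6/x^2 · y = 0  (x > 0).
Its general solution is
    y(x) = A x^3 + B x^(-2),
with A, B fixed by the endpoint conditions.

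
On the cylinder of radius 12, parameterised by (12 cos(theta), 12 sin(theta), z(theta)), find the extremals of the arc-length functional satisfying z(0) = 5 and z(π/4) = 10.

Parameterise the cylinder of radius R = 12 as
    r(θ) = (12 cos θ, 12 sin θ, z(θ)).
The arc-length element is
    ds = sqrt(144 + (dz/dθ)^2) dθ,
so the Lagrangian is L = sqrt(144 + z'^2).
L depends on z' only, not on z or θ, so ∂L/∂z = 0 and
    ∂L/∂z' = z' / sqrt(144 + z'^2).
The Euler-Lagrange equation gives
    d/dθ( z' / sqrt(144 + z'^2) ) = 0,
so z' is constant. Integrating once:
    z(θ) = a θ + b,
a helix on the cylinder (a straight line when the cylinder is unrolled). The constants a, b are determined by the endpoint conditions.
With endpoint conditions z(0) = 5 and z(π/4) = 10: from z(0) = b we get b = 5, and a·π/4 + 5 = 10 gives a = 20/π, so
    z(θ) = (20/π) θ + 5.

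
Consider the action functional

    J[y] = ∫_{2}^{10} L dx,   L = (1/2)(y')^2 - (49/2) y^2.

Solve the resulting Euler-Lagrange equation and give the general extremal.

The Lagrangian is L = (1/2)(y')^2 - (49/2) y^2.
∂L/∂y = -49y.
∂L/∂y' = y'.
The Euler-Lagrange equation d/dx(∂L/∂y') − ∂L/∂y = 0 becomes:
    y'' + 49 y = 0
General solution: y(x) = A sin(7x) + B cos(7x), where A and B are arbitrary constants fixed by the endpoint conditions.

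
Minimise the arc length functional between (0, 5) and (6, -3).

Arc-length functional: J[y] = ∫ sqrt(1 + (y')^2) dx.
Lagrangian L = sqrt(1 + (y')^2) has no explicit y dependence, so ∂L/∂y = 0 and the Euler-Lagrange equation gives
    d/dx( y' / sqrt(1 + (y')^2) ) = 0  ⇒  y' / sqrt(1 + (y')^2) = const.
Hence y' is constant, so y(x) is affine.
Fitting the endpoints (0, 5) and (6, -3):
    slope m = ((-3) − 5) / (6 − 0) = -4/3,
    intercept c = 5 − m·0 = 5.
Extremal: y(x) = (-4/3) x + 5.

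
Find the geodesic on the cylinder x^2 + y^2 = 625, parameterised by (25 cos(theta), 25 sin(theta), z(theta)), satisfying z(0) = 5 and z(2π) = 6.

Parameterise the cylinder of radius R = 25 as
    r(θ) = (25 cos θ, 25 sin θ, z(θ)).
The arc-length element is
    ds = sqrt(625 + (dz/dθ)^2) dθ,
so the Lagrangian is L = sqrt(625 + z'^2).
L depends on z' only, not on z or θ, so ∂L/∂z = 0 and
    ∂L/∂z' = z' / sqrt(625 + z'^2).
The Euler-Lagrange equation gives
    d/dθ( z' / sqrt(625 + z'^2) ) = 0,
so z' is constant. Integrating once:
    z(θ) = a θ + b,
a helix on the cylinder (a straight line when the cylinder is unrolled). The constants a, b are determined by the endpoint conditions.
With endpoint conditions z(0) = 5 and z(2π) = 6: from z(0) = b we get b = 5, and a·2π + 5 = 6 gives a = 1/(2π), so
    z(θ) = (1/(2π)) θ + 5.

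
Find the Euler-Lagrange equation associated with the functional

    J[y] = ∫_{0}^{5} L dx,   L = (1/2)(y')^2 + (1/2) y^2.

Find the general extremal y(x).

The Lagrangian is L = (1/2)(y')^2 + (1/2) y^2.
∂L/∂y = y.
∂L/∂y' = y'.
The Euler-Lagrange equation d/dx(∂L/∂y') − ∂L/∂y = 0 becomes:
    y'' - y = 0
General solution: y(x) = A e^x + B e^(-x), where A and B are arbitrary constants fixed by the endpoint conditions.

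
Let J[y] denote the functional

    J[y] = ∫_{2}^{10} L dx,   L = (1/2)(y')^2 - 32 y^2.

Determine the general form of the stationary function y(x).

The Lagrangian is L = (1/2)(y')^2 - 32 y^2.
∂L/∂y = -64y.
∂L/∂y' = y'.
The Euler-Lagrange equation d/dx(∂L/∂y') − ∂L/∂y = 0 becomes:
    y'' + 64 y = 0
General solution: y(x) = A sin(8x) + B cos(8x), where A and B are arbitrary constants fixed by the endpoint conditions.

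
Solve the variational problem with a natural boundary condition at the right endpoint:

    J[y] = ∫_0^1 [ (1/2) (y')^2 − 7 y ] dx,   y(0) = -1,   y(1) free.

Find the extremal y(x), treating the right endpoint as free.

The Lagrangian L = (1/2) (y')^2 − 7 y gives
    ∂L/∂y = −7,   ∂L/∂y' = y'.
Euler-Lagrange: d/dx(y') − (−7) = 0, i.e. y'' + 7 = 0, so
    y(x) = −(7/2) x^2 + C1 x + C2.
Fixed left endpoint y(0) = -1 ⇒ C2 = -1.
The right endpoint x = 1 is free, so the natural (transversality) condition is ∂L/∂y' |_{x=1} = 0, i.e. y'(1) = 0.
Compute y'(x) = −7 x + C1, so y'(1) = −7 + C1 = 0 ⇒ C1 = 7.
Therefore the extremal is
    y(x) = −(7/2) x^2 + 7 x − 1.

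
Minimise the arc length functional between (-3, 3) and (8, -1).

Arc-length functional: J[y] = ∫ sqrt(1 + (y')^2) dx.
Lagrangian L = sqrt(1 + (y')^2) has no explicit y dependence, so ∂L/∂y = 0 and the Euler-Lagrange equation gives
    d/dx( y' / sqrt(1 + (y')^2) ) = 0  ⇒  y' / sqrt(1 + (y')^2) = const.
Hence y' is constant, so y(x) is affine.
Fitting the endpoints (-3, 3) and (8, -1):
    slope m = ((-1) − 3) / (8 − (-3)) = -4/11,
    intercept c = 3 − m·(-3) = 21/11.
Extremal: y(x) = (-4/11) x + 21/11.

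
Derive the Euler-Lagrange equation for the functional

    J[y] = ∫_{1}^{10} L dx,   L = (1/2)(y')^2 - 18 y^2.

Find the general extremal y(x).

The Lagrangian is L = (1/2)(y')^2 - 18 y^2.
∂L/∂y = -36y.
∂L/∂y' = y'.
The Euler-Lagrange equation d/dx(∂L/∂y') − ∂L/∂y = 0 becomes:
    y'' + 36 y = 0
General solution: y(x) = A sin(6x) + B cos(6x), where A and B are arbitrary constants fixed by the endpoint conditions.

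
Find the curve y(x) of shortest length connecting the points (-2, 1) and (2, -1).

Arc-length functional: J[y] = ∫ sqrt(1 + (y')^2) dx.
Lagrangian L = sqrt(1 + (y')^2) has no explicit y dependence, so ∂L/∂y = 0 and the Euler-Lagrange equation gives
    d/dx( y' / sqrt(1 + (y')^2) ) = 0  ⇒  y' / sqrt(1 + (y')^2) = const.
Hence y' is constant, so y(x) is affine.
Fitting the endpoints (-2, 1) and (2, -1):
    slope m = ((-1) − 1) / (2 − (-2)) = -1/2,
    intercept c = 1 − m·(-2) = 0.
Extremal: y(x) = (-1/2) x.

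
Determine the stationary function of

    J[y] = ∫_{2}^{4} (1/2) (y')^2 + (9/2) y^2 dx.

The Lagrangian is L = (1/2) (y')^2 + (9/2) y^2.
Compute ∂L/∂y = 9y, ∂L/∂y' = y'.
The Euler-Lagrange equation d/dx(∂L/∂y') − ∂L/∂y = 0 reduces to
    y'' − 9 y = 0.
Its general solution is
    y(x) = A e^(3x) + B e^(−3x),
with A, B fixed by the endpoint conditions.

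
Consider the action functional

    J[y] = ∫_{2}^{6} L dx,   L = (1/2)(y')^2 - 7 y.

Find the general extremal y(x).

The Lagrangian is L = (1/2)(y')^2 - 7 y.
∂L/∂y = -7.
∂L/∂y' = y'.
The Euler-Lagrange equation d/dx(∂L/∂y') − ∂L/∂y = 0 becomes:
    y'' + 7 = 0
General solution: y(x) = -(7/2) x^2 + A x + B, where A and B are arbitrary constants fixed by the endpoint conditions.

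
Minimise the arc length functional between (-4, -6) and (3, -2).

Arc-length functional: J[y] = ∫ sqrt(1 + (y')^2) dx.
Lagrangian L = sqrt(1 + (y')^2) has no explicit y dependence, so ∂L/∂y = 0 and the Euler-Lagrange equation gives
    d/dx( y' / sqrt(1 + (y')^2) ) = 0  ⇒  y' / sqrt(1 + (y')^2) = const.
Hence y' is constant, so y(x) is affine.
Fitting the endpoints (-4, -6) and (3, -2):
    slope m = ((-2) − (-6)) / (3 − (-4)) = 4/7,
    intercept c = (-6) − m·(-4) = -26/7.
Extremal: y(x) = (4/7) x - 26/7.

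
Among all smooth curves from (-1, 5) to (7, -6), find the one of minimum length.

Arc-length functional: J[y] = ∫ sqrt(1 + (y')^2) dx.
Lagrangian L = sqrt(1 + (y')^2) has no explicit y dependence, so ∂L/∂y = 0 and the Euler-Lagrange equation gives
    d/dx( y' / sqrt(1 + (y')^2) ) = 0  ⇒  y' / sqrt(1 + (y')^2) = const.
Hence y' is constant, so y(x) is affine.
Fitting the endpoints (-1, 5) and (7, -6):
    slope m = ((-6) − 5) / (7 − (-1)) = -11/8,
    intercept c = 5 − m·(-1) = 29/8.
Extremal: y(x) = (-11/8) x + 29/8.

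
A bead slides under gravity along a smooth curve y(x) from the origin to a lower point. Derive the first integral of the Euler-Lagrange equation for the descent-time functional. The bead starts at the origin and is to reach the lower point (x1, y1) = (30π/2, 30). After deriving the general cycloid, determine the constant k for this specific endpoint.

The Lagrangian L = sqrt((1 + y'^2) / y) has no explicit x dependence, so the Beltrami identity applies:
    L − y' ∂L/∂y' = C.
Compute ∂L/∂y' = y' / sqrt(y (1 + y'^2)).
Substitute:
    sqrt((1 + y'^2)/y) − y'·y' / sqrt(y (1 + y'^2))
    = (1 + y'^2) / sqrt(y (1 + y'^2)) − y'^2 / sqrt(y (1 + y'^2))
    = 1 / sqrt(y (1 + y'^2)) = C.
Squaring and rearranging gives the first integral
    y (1 + y'^2) = 1/C^2 =: k   (constant).
Solving this first-order ODE by the substitution
    y = (k/2)(1 − cos θ)
yields the cycloid parameterisation
    x(θ) = (k/2)(θ − sin θ),   y(θ) = (k/2)(1 − cos θ).
The constant k is fixed by the endpoint condition.
Now fit the given lower endpoint (x1, y1) = (30π/2, 30). At the bottom of the first arch (θ = π), the parametric equations give
    y(π) = (k/2)(1 − cos π) = k,
    x(π) = (k/2)(π − sin π) = kπ/2.
Matching y(π) = 30 gives k = 30, consistent with x(π) = 30π/2. Therefore the specific cycloid is
    x(θ) = (30/2)(θ − sin θ),   y(θ) = (30/2)(1 − cos θ).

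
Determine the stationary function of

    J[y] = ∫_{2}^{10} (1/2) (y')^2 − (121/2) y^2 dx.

The Lagrangian is L = (1/2) (y')^2 − (121/2) y^2.
Compute ∂L/∂y = -121y, ∂L/∂y' = y'.
The Euler-Lagrange equation d/dx(∂L/∂y') − ∂L/∂y = 0 reduces to
    y'' + 121 y = 0.
Its general solution is
    y(x) = A sin(11x) + B cos(11x),
with A, B fixed by the endpoint conditions.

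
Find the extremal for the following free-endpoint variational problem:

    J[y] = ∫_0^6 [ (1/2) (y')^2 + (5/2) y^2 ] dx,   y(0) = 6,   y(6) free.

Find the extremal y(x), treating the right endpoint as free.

The Lagrangian L = (1/2) (y')^2 + (5/2) y^2 gives
    ∂L/∂y = 5 y,   ∂L/∂y' = y'.
Euler-Lagrange: y'' − 5 y = 0.
With k = sqrt(5), the general solution is
    y(x) = A cosh(sqrt(5) x) + B sinh(sqrt(5) x).
Fixed left endpoint y(0) = 6 ⇒ A = 6.
The right endpoint x = 6 is free, so the natural (transversality) condition is ∂L/∂y' |_{x=6} = 0, i.e. y'(6) = 0.
Compute y'(x) = A k sinh(k x) + B k cosh(k x), so
    y'(6) = A k sinh(k·6) + B k cosh(k·6) = 0
    ⇒ B = −A tanh(k·6) = − 6 tanh(sqrt(5)·6).
Therefore the extremal is
    y(x) = 6 cosh(sqrt(5) x) − 6 tanh(sqrt(5)·6) sinh(sqrt(5) x).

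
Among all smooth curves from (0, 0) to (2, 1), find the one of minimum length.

Arc-length functional: J[y] = ∫ sqrt(1 + (y')^2) dx.
Lagrangian L = sqrt(1 + (y')^2) has no explicit y dependence, so ∂L/∂y = 0 and the Euler-Lagrange equation gives
    d/dx( y' / sqrt(1 + (y')^2) ) = 0  ⇒  y' / sqrt(1 + (y')^2) = const.
Hence y' is constant, so y(x) is affine.
Fitting the endpoints (0, 0) and (2, 1):
    slope m = (1 − 0) / (2 − 0) = 1/2,
    intercept c = 0 − m·0 = 0.
Extremal: y(x) = (1/2) x.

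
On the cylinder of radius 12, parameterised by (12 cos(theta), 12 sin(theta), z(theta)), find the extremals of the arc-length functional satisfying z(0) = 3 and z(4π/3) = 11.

Parameterise the cylinder of radius R = 12 as
    r(θ) = (12 cos θ, 12 sin θ, z(θ)).
The arc-length element is
    ds = sqrt(144 + (dz/dθ)^2) dθ,
so the Lagrangian is L = sqrt(144 + z'^2).
L depends on z' only, not on z or θ, so ∂L/∂z = 0 and
    ∂L/∂z' = z' / sqrt(144 + z'^2).
The Euler-Lagrange equation gives
    d/dθ( z' / sqrt(144 + z'^2) ) = 0,
so z' is constant. Integrating once:
    z(θ) = a θ + b,
a helix on the cylinder (a straight line when the cylinder is unrolled). The constants a, b are determined by the endpoint conditions.
With endpoint conditions z(0) = 3 and z(4π/3) = 11: from z(0) = b we get b = 3, and a·4π/3 + 3 = 11 gives a = 6/π, so
    z(θ) = (6/π) θ + 3.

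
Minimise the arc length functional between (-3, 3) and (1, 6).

Arc-length functional: J[y] = ∫ sqrt(1 + (y')^2) dx.
Lagrangian L = sqrt(1 + (y')^2) has no explicit y dependence, so ∂L/∂y = 0 and the Euler-Lagrange equation gives
    d/dx( y' / sqrt(1 + (y')^2) ) = 0  ⇒  y' / sqrt(1 + (y')^2) = const.
Hence y' is constant, so y(x) is affine.
Fitting the endpoints (-3, 3) and (1, 6):
    slope m = (6 − 3) / (1 − (-3)) = 3/4,
    intercept c = 3 − m·(-3) = 21/4.
Extremal: y(x) = (3/4) x + 21/4.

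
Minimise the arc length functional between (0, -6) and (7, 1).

Arc-length functional: J[y] = ∫ sqrt(1 + (y')^2) dx.
Lagrangian L = sqrt(1 + (y')^2) has no explicit y dependence, so ∂L/∂y = 0 and the Euler-Lagrange equation gives
    d/dx( y' / sqrt(1 + (y')^2) ) = 0  ⇒  y' / sqrt(1 + (y')^2) = const.
Hence y' is constant, so y(x) is affine.
Fitting the endpoints (0, -6) and (7, 1):
    slope m = (1 − (-6)) / (7 − 0) = 1,
    intercept c = (-6) − m·0 = -6.
Extremal: y(x) = x - 6.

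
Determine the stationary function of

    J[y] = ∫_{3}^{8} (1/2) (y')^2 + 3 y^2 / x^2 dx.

The Lagrangian is L = (1/2) (y')^2 + 3 y^2 / x^2.
Compute ∂L/∂y = 6y/x^2, ∂L/∂y' = y'.
The Euler-Lagrange equation d/dx(∂L/∂y') − ∂L/∂y = 0 reduces to
    y'' − 6/x^2 · y = 0  (x > 0).
Its general solution is
    y(x) = A x^3 + B x^(-2),
with A, B fixed by the endpoint conditions.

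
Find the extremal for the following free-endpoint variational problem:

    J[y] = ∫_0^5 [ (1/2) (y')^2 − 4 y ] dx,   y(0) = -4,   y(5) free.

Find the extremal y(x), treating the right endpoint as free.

The Lagrangian L = (1/2) (y')^2 − 4 y gives
    ∂L/∂y = −4,   ∂L/∂y' = y'.
Euler-Lagrange: d/dx(y') − (−4) = 0, i.e. y'' + 4 = 0, so
    y(x) = −(4/2) x^2 + C1 x + C2.
Fixed left endpoint y(0) = -4 ⇒ C2 = -4.
The right endpoint x = 5 is free, so the natural (transversality) condition is ∂L/∂y' |_{x=5} = 0, i.e. y'(5) = 0.
Compute y'(x) = −4 x + C1, so y'(5) = −20 + C1 = 0 ⇒ C1 = 20.
Therefore the extremal is
    y(x) = −2 x^2 + 20 x − 4.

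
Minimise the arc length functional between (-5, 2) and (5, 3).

Arc-length functional: J[y] = ∫ sqrt(1 + (y')^2) dx.
Lagrangian L = sqrt(1 + (y')^2) has no explicit y dependence, so ∂L/∂y = 0 and the Euler-Lagrange equation gives
    d/dx( y' / sqrt(1 + (y')^2) ) = 0  ⇒  y' / sqrt(1 + (y')^2) = const.
Hence y' is constant, so y(x) is affine.
Fitting the endpoints (-5, 2) and (5, 3):
    slope m = (3 − 2) / (5 − (-5)) = 1/10,
    intercept c = 2 − m·(-5) = 5/2.
Extremal: y(x) = (1/10) x + 5/2.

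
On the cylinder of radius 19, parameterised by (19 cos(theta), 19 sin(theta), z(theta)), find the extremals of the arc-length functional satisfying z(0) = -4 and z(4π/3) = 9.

Parameterise the cylinder of radius R = 19 as
    r(θ) = (19 cos θ, 19 sin θ, z(θ)).
The arc-length element is
    ds = sqrt(361 + (dz/dθ)^2) dθ,
so the Lagrangian is L = sqrt(361 + z'^2).
L depends on z' only, not on z or θ, so ∂L/∂z = 0 and
    ∂L/∂z' = z' / sqrt(361 + z'^2).
The Euler-Lagrange equation gives
    d/dθ( z' / sqrt(361 + z'^2) ) = 0,
so z' is constant. Integrating once:
    z(θ) = a θ + b,
a helix on the cylinder (a straight line when the cylinder is unrolled). The constants a, b are determined by the endpoint conditions.
With endpoint conditions z(0) = -4 and z(4π/3) = 9: from z(0) = b we get b = -4, and a·4π/3 + -4 = 9 gives a = 39/(4π), so
    z(θ) = (39/(4π)) θ − 4.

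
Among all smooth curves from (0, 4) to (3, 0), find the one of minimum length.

Arc-length functional: J[y] = ∫ sqrt(1 + (y')^2) dx.
Lagrangian L = sqrt(1 + (y')^2) has no explicit y dependence, so ∂L/∂y = 0 and the Euler-Lagrange equation gives
    d/dx( y' / sqrt(1 + (y')^2) ) = 0  ⇒  y' / sqrt(1 + (y')^2) = const.
Hence y' is constant, so y(x) is affine.
Fitting the endpoints (0, 4) and (3, 0):
    slope m = (0 − 4) / (3 − 0) = -4/3,
    intercept c = 4 − m·0 = 4.
Extremal: y(x) = (-4/3) x + 4.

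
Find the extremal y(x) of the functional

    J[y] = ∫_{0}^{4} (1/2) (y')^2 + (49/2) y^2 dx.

The Lagrangian is L = (1/2) (y')^2 + (49/2) y^2.
Compute ∂L/∂y = 49y, ∂L/∂y' = y'.
The Euler-Lagrange equation d/dx(∂L/∂y') − ∂L/∂y = 0 reduces to
    y'' − 49 y = 0.
Its general solution is
    y(x) = A e^(7x) + B e^(−7x),
with A, B fixed by the endpoint conditions.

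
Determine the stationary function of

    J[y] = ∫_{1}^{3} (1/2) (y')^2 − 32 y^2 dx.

The Lagrangian is L = (1/2) (y')^2 − 32 y^2.
Compute ∂L/∂y = -64y, ∂L/∂y' = y'.
The Euler-Lagrange equation d/dx(∂L/∂y') − ∂L/∂y = 0 reduces to
    y'' + 64 y = 0.
Its general solution is
    y(x) = A sin(8x) + B cos(8x),
with A, B fixed by the endpoint conditions.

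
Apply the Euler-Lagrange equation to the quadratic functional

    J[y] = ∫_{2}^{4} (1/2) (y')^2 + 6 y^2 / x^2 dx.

The Lagrangian is L = (1/2) (y')^2 + 6 y^2 / x^2.
Compute ∂L/∂y = 12y/x^2, ∂L/∂y' = y'.
The Euler-Lagrange equation d/dx(∂L/∂y') − ∂L/∂y = 0 reduces to
    y'' − 12/x^2 · y = 0  (x > 0).
Its general solution is
    y(x) = A x^4 + B x^(-3),
with A, B fixed by the endpoint conditions.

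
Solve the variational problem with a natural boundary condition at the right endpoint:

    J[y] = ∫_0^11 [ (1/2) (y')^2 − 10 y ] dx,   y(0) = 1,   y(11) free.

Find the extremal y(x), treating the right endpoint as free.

The Lagrangian L = (1/2) (y')^2 − 10 y gives
    ∂L/∂y = −10,   ∂L/∂y' = y'.
Euler-Lagrange: d/dx(y') − (−10) = 0, i.e. y'' + 10 = 0, so
    y(x) = −(10/2) x^2 + C1 x + C2.
Fixed left endpoint y(0) = 1 ⇒ C2 = 1.
The right endpoint x = 11 is free, so the natural (transversality) condition is ∂L/∂y' |_{x=11} = 0, i.e. y'(11) = 0.
Compute y'(x) = −10 x + C1, so y'(11) = −110 + C1 = 0 ⇒ C1 = 110.
Therefore the extremal is
    y(x) = −5 x^2 + 110 x + 1.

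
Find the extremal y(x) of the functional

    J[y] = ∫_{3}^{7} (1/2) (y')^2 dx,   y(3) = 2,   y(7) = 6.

The Lagrangian is L = (1/2) (y')^2.
Compute ∂L/∂y = 0, ∂L/∂y' = y'.
The Euler-Lagrange equation d/dx(∂L/∂y') − ∂L/∂y = 0 reduces to
    y'' = 0.
Its general solution is
    y(x) = A x + B,
with A, B fixed by the endpoint conditions.
Applying the endpoint conditions y(3) = 2 and y(7) = 6: solve A·3 + B = 2 and A·7 + B = 6. Subtracting gives A(7 − 3) = 6 − 2, so A = 1, and B = 2 − A·3 = -1. Therefore
    y(x) = x - 1.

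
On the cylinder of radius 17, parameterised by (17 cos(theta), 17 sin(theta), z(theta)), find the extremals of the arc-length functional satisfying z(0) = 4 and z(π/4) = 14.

Parameterise the cylinder of radius R = 17 as
    r(θ) = (17 cos θ, 17 sin θ, z(θ)).
The arc-length element is
    ds = sqrt(289 + (dz/dθ)^2) dθ,
so the Lagrangian is L = sqrt(289 + z'^2).
L depends on z' only, not on z or θ, so ∂L/∂z = 0 and
    ∂L/∂z' = z' / sqrt(289 + z'^2).
The Euler-Lagrange equation gives
    d/dθ( z' / sqrt(289 + z'^2) ) = 0,
so z' is constant. Integrating once:
    z(θ) = a θ + b,
a helix on the cylinder (a straight line when the cylinder is unrolled). The constants a, b are determined by the endpoint conditions.
With endpoint conditions z(0) = 4 and z(π/4) = 14: from z(0) = b we get b = 4, and a·π/4 + 4 = 14 gives a = 40/π, so
    z(θ) = (40/π) θ + 4.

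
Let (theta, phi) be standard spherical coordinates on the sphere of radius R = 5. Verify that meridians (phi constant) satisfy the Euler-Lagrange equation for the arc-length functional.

On the sphere of radius R = 5 with spherical coordinates (θ, φ), the induced metric is
    ds^2 = 25(dθ^2 + sin^2(θ) dφ^2).
Using θ as the parameter, the arc-length functional becomes
    J[φ] = ∫ 5 sqrt(1 + sin^2(θ) (dφ/dθ)^2) dθ.
So L = 5 sqrt(1 + sin^2(θ) φ'^2). Compute
    ∂L/∂φ = 0  (L has no explicit φ dependence),
    ∂L/∂φ' = 5 sin^2(θ) φ' / sqrt(1 + sin^2(θ) φ'^2).
For the candidate φ(θ) = c (constant), φ' = 0, so ∂L/∂φ' evaluated along the candidate vanishes, and ∂L/∂φ is identically zero. Hence
    d/dθ(∂L/∂φ') − ∂L/∂φ = 0
is satisfied. Therefore meridians φ = const are extremals of arc length — they are geodesics on the sphere.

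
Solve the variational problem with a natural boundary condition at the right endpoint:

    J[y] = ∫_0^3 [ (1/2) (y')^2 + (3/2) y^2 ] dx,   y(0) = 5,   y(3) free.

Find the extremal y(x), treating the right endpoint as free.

The Lagrangian L = (1/2) (y')^2 + (3/2) y^2 gives
    ∂L/∂y = 3 y,   ∂L/∂y' = y'.
Euler-Lagrange: y'' − 3 y = 0.
With k = sqrt(3), the general solution is
    y(x) = A cosh(sqrt(3) x) + B sinh(sqrt(3) x).
Fixed left endpoint y(0) = 5 ⇒ A = 5.
The right endpoint x = 3 is free, so the natural (transversality) condition is ∂L/∂y' |_{x=3} = 0, i.e. y'(3) = 0.
Compute y'(x) = A k sinh(k x) + B k cosh(k x), so
    y'(3) = A k sinh(k·3) + B k cosh(k·3) = 0
    ⇒ B = −A tanh(k·3) = − 5 tanh(sqrt(3)·3).
Therefore the extremal is
    y(x) = 5 cosh(sqrt(3) x) − 5 tanh(sqrt(3)·3) sinh(sqrt(3) x).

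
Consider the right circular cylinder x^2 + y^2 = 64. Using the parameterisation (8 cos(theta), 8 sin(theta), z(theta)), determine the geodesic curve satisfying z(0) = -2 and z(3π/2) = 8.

Parameterise the cylinder of radius R = 8 as
    r(θ) = (8 cos θ, 8 sin θ, z(θ)).
The arc-length element is
    ds = sqrt(64 + (dz/dθ)^2) dθ,
so the Lagrangian is L = sqrt(64 + z'^2).
L depends on z' only, not on z or θ, so ∂L/∂z = 0 and
    ∂L/∂z' = z' / sqrt(64 + z'^2).
The Euler-Lagrange equation gives
    d/dθ( z' / sqrt(64 + z'^2) ) = 0,
so z' is constant. Integrating once:
    z(θ) = a θ + b,
a helix on the cylinder (a straight line when the cylinder is unrolled). The constants a, b are determined by the endpoint conditions.
With endpoint conditions z(0) = -2 and z(3π/2) = 8: from z(0) = b we get b = -2, and a·3π/2 + -2 = 8 gives a = 20/(3π), so
    z(θ) = (20/(3π)) θ − 2.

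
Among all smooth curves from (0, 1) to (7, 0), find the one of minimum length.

Arc-length functional: J[y] = ∫ sqrt(1 + (y')^2) dx.
Lagrangian L = sqrt(1 + (y')^2) has no explicit y dependence, so ∂L/∂y = 0 and the Euler-Lagrange equation gives
    d/dx( y' / sqrt(1 + (y')^2) ) = 0  ⇒  y' / sqrt(1 + (y')^2) = const.
Hence y' is constant, so y(x) is affine.
Fitting the endpoints (0, 1) and (7, 0):
    slope m = (0 − 1) / (7 − 0) = -1/7,
    intercept c = 1 − m·0 = 1.
Extremal: y(x) = (-1/7) x + 1.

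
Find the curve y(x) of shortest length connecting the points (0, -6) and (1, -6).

Arc-length functional: J[y] = ∫ sqrt(1 + (y')^2) dx.
Lagrangian L = sqrt(1 + (y')^2) has no explicit y dependence, so ∂L/∂y = 0 and the Euler-Lagrange equation gives
    d/dx( y' / sqrt(1 + (y')^2) ) = 0  ⇒  y' / sqrt(1 + (y')^2) = const.
Hence y' is constant, so y(x) is affine.
Fitting the endpoints (0, -6) and (1, -6):
    slope m = ((-6) − (-6)) / (1 − 0) = 0,
    intercept c = (-6) − m·0 = -6.
Extremal: y(x) = -6.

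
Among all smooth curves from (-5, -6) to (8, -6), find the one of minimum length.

Arc-length functional: J[y] = ∫ sqrt(1 + (y')^2) dx.
Lagrangian L = sqrt(1 + (y')^2) has no explicit y dependence, so ∂L/∂y = 0 and the Euler-Lagrange equation gives
    d/dx( y' / sqrt(1 + (y')^2) ) = 0  ⇒  y' / sqrt(1 + (y')^2) = const.
Hence y' is constant, so y(x) is affine.
Fitting the endpoints (-5, -6) and (8, -6):
    slope m = ((-6) − (-6)) / (8 − (-5)) = 0,
    intercept c = (-6) − m·(-5) = -6.
Extremal: y(x) = -6.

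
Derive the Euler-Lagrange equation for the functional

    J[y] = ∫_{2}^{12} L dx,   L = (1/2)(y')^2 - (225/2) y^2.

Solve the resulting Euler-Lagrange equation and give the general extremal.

The Lagrangian is L = (1/2)(y')^2 - (225/2) y^2.
∂L/∂y = -225y.
∂L/∂y' = y'.
The Euler-Lagrange equation d/dx(∂L/∂y') − ∂L/∂y = 0 becomes:
    y'' + 225 y = 0
General solution: y(x) = A sin(15x) + B cos(15x), where A and B are arbitrary constants fixed by the endpoint conditions.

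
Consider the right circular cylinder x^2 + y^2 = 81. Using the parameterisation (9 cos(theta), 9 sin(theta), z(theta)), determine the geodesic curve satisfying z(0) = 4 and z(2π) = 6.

Parameterise the cylinder of radius R = 9 as
    r(θ) = (9 cos θ, 9 sin θ, z(θ)).
The arc-length element is
    ds = sqrt(81 + (dz/dθ)^2) dθ,
so the Lagrangian is L = sqrt(81 + z'^2).
L depends on z' only, not on z or θ, so ∂L/∂z = 0 and
    ∂L/∂z' = z' / sqrt(81 + z'^2).
The Euler-Lagrange equation gives
    d/dθ( z' / sqrt(81 + z'^2) ) = 0,
so z' is constant. Integrating once:
    z(θ) = a θ + b,
a helix on the cylinder (a straight line when the cylinder is unrolled). The constants a, b are determined by the endpoint conditions.
With endpoint conditions z(0) = 4 and z(2π) = 6: from z(0) = b we get b = 4, and a·2π + 4 = 6 gives a = 1/π, so
    z(θ) = (1/π) θ + 4.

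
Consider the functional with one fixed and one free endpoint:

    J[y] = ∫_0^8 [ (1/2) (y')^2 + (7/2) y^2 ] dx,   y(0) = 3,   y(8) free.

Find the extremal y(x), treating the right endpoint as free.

The Lagrangian L = (1/2) (y')^2 + (7/2) y^2 gives
    ∂L/∂y = 7 y,   ∂L/∂y' = y'.
Euler-Lagrange: y'' − 7 y = 0.
With k = sqrt(7), the general solution is
    y(x) = A cosh(sqrt(7) x) + B sinh(sqrt(7) x).
Fixed left endpoint y(0) = 3 ⇒ A = 3.
The right endpoint x = 8 is free, so the natural (transversality) condition is ∂L/∂y' |_{x=8} = 0, i.e. y'(8) = 0.
Compute y'(x) = A k sinh(k x) + B k cosh(k x), so
    y'(8) = A k sinh(k·8) + B k cosh(k·8) = 0
    ⇒ B = −A tanh(k·8) = − 3 tanh(sqrt(7)·8).
Therefore the extremal is
    y(x) = 3 cosh(sqrt(7) x) − 3 tanh(sqrt(7)·8) sinh(sqrt(7) x).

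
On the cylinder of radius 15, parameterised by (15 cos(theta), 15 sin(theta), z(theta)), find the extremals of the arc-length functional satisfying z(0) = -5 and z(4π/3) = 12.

Parameterise the cylinder of radius R = 15 as
    r(θ) = (15 cos θ, 15 sin θ, z(θ)).
The arc-length element is
    ds = sqrt(225 + (dz/dθ)^2) dθ,
so the Lagrangian is L = sqrt(225 + z'^2).
L depends on z' only, not on z or θ, so ∂L/∂z = 0 and
    ∂L/∂z' = z' / sqrt(225 + z'^2).
The Euler-Lagrange equation gives
    d/dθ( z' / sqrt(225 + z'^2) ) = 0,
so z' is constant. Integrating once:
    z(θ) = a θ + b,
a helix on the cylinder (a straight line when the cylinder is unrolled). The constants a, b are determined by the endpoint conditions.
With endpoint conditions z(0) = -5 and z(4π/3) = 12: from z(0) = b we get b = -5, and a·4π/3 + -5 = 12 gives a = 51/(4π), so
    z(θ) = (51/(4π)) θ − 5.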